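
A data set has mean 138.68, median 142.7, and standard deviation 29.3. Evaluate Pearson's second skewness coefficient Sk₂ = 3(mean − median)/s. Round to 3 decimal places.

Sk₂ = 3(138.68 − 142.7) / 29.3 = 3 × -4.0200 / 29.3
    = -12.0600 / 29.3 ≈ -0.412

-0.412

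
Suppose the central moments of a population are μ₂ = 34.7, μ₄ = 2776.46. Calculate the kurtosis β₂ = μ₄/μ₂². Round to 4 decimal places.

μ₂² = 34.7² = 1204.09000
μ₄/μ₂² = 2776.46 / 1204.09000 = 2.30586
β₂ ≈ 2.3059

2.3059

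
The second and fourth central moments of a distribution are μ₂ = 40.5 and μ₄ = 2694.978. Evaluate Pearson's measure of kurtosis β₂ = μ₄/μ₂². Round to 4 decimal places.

μ₂² = 40.5² = 1640.25000
μ₄/μ₂² = 2694.978 / 1640.25000 = 1.64303
β₂ ≈ 1.6430

1.6430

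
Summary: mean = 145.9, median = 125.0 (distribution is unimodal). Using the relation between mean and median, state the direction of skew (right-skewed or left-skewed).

right-skewed

mean − median = 145.9 − 125.0 = 20.9
mean > median ⇒ the longer tail is on the right ⇒ right-skewed (positively skewed).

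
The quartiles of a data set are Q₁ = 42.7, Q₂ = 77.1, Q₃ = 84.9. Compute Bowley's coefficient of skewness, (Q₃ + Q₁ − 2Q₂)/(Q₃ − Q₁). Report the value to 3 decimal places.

-0.630

numerator: Q₃ + Q₁ − 2Q₂ = 84.9 + 42.7 − 2×77.1 = -26.6000
denominator: Q₃ − Q₁ = 84.9 − 42.7 = 42.2000
Bowley skewness = -26.6000 / 42.2000 ≈ -0.630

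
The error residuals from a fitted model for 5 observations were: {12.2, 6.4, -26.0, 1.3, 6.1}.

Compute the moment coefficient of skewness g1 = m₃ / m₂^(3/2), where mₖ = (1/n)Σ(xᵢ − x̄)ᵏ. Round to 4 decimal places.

-1.2547

x̄ = (12.2 + 6.4 - 26.0 + 1.3 + 6.1) / 5 = 0.0000
deviations (xᵢ − x̄): 12.2000, 6.4000, -26.0000, 1.3000, 6.1000
Σ(xᵢ − x̄)² = 904.7000 ⇒ m₂ = 904.7000/5 = 180.94000
Σ(xᵢ − x̄)³ = -15268.8300 ⇒ m₃ = -15268.8300/5 = -3053.76600
m₂^(3/2) = 180.94000^(1.5) = 2433.89523
g1 = m₃ / m₂^(3/2) = -3053.76600 / 2433.89523 ≈ -1.2547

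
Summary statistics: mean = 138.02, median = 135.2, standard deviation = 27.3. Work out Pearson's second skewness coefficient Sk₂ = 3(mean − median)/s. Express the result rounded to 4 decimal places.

0.3099

Sk₂ = 3(138.02 − 135.2) / 27.3 = 3 × 2.8200 / 27.3
    = 8.4600 / 27.3 ≈ 0.3099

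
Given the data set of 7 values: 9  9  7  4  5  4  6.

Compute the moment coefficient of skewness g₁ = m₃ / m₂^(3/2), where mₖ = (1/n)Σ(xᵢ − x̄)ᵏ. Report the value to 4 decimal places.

x̄ = (9 + 9 + 7 + 4 + 5 + 4 + 6) / 7 = 6.2857
deviations (xᵢ − x̄): 2.7143, 2.7143, 0.7143, -2.2857, -1.2857, -2.2857, -0.2857
Σ(xᵢ − x̄)² = 27.4286 ⇒ m₂ = 27.4286/7 = 3.91837
Σ(xᵢ − x̄)³ = 14.3265 ⇒ m₃ = 14.3265/7 = 2.04665
m₂^(3/2) = 3.91837^(1.5) = 7.75636
g₁ = m₃ / m₂^(3/2) = 2.04665 / 7.75636 ≈ 0.2639

0.2639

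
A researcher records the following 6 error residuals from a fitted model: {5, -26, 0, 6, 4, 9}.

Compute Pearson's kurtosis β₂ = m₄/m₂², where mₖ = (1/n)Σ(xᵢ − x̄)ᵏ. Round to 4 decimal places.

x̄ = -0.3333
Σ(xᵢ − x̄)² = 833.3333 ⇒ m₂ = 138.88889
Σ(xᵢ − x̄)⁴ = 444347.1111 ⇒ m₄ = 74057.85185
m₂² = 19290.12346
β₂ = m₄/m₂² = 74057.85185 / 19290.12346 ≈ 3.8392

3.8392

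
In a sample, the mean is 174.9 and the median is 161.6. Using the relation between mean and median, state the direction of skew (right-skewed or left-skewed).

mean − median = 174.9 − 161.6 = 13.3
mean > median ⇒ the longer tail is on the right ⇒ right-skewed (positively skewed).

right-skewed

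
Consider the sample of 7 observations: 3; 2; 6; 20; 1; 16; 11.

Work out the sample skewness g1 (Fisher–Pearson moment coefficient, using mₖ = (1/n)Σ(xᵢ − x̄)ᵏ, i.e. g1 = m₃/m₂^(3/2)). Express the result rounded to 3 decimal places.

x̄ = (3 + 2 + 6 + 20 + 1 + 16 + 11) / 7 = 8.4286
deviations (xᵢ − x̄): -5.4286, -6.4286, -2.4286, 11.5714, -7.4286, 7.5714, 2.5714
Σ(xᵢ − x̄)² = 329.7143 ⇒ m₂ = 329.7143/7 = 47.10204
Σ(xᵢ − x̄)³ = 1150.5306 ⇒ m₃ = 1150.5306/7 = 164.36152
m₂^(3/2) = 47.10204^(1.5) = 323.26567
g1 = m₃ / m₂^(3/2) = 164.36152 / 323.26567 ≈ 0.508

0.508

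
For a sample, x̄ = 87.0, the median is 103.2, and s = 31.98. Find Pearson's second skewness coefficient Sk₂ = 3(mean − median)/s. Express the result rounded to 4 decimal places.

-1.5197

Sk₂ = 3(87.0 − 103.2) / 31.98 = 3 × -16.2000 / 31.98
    = -48.6000 / 31.98 ≈ -1.5197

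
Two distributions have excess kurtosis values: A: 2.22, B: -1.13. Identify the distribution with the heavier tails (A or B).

A

Higher excess kurtosis ⇒ heavier tails relative to the normal distribution.
2.22 vs -1.13: the larger is 2.22, so A has heavier tails. (A is leptokurtic — heavier-than-normal tails; the other is platykurtic.)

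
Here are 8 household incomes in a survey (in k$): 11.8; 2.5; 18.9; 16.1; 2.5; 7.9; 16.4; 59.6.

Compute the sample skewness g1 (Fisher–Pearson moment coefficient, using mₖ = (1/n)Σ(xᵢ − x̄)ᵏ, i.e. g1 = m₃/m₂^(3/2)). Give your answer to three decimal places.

1.753

x̄ = (11.8 + 2.5 + 18.9 + 16.1 + 2.5 + 7.9 + 16.4 + 59.6) / 8 = 16.9625
deviations (xᵢ − x̄): -5.1625, -14.4625, 1.9375, -0.8625, -14.4625, -9.0625, -0.5625, 42.6375
Σ(xᵢ − x̄)² = 2349.8788 ⇒ m₂ = 2349.8788/8 = 293.73484
Σ(xᵢ − x̄)³ = 70587.6228 ⇒ m₃ = 70587.6228/8 = 8823.45285
m₂^(3/2) = 293.73484^(1.5) = 5034.23170
g1 = m₃ / m₂^(3/2) = 8823.45285 / 5034.23170 ≈ 1.753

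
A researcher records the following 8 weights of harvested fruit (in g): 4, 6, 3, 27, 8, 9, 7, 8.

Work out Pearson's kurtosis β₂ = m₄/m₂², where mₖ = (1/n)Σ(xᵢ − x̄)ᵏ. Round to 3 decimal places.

5.350

x̄ = 9.0000
Σ(xᵢ − x̄)² = 400.0000 ⇒ m₂ = 50.00000
Σ(xᵢ − x̄)⁴ = 106996.0000 ⇒ m₄ = 13374.50000
m₂² = 2500.00000
β₂ = m₄/m₂² = 13374.50000 / 2500.00000 ≈ 5.350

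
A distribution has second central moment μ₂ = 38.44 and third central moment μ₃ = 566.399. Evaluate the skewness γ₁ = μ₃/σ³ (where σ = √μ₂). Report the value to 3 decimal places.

σ = √μ₂ = √38.44 = 6.20000
σ³ = μ₂^(3/2) = 238.32800
γ₁ = μ₃/σ³ = 566.399 / 238.32800 ≈ 2.377

2.377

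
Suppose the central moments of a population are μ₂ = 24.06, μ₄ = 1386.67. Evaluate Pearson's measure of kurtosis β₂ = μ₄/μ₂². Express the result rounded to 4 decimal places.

μ₂² = 24.06² = 578.88360
μ₄/μ₂² = 1386.67 / 578.88360 = 2.39542
β₂ ≈ 2.3954

2.3954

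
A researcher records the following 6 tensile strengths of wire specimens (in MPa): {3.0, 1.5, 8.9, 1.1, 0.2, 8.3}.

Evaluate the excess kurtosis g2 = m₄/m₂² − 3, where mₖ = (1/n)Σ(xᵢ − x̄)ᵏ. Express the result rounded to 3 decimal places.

x̄ = 3.8333
Σ(xᵢ − x̄)² = 72.4333 ⇒ m₂ = 12.07222
Σ(xᵢ − x̄)⁴ = 1317.2638 ⇒ m₄ = 219.54397
m₂² = 145.73855
g2 = m₄/m₂² − 3 = 1.50642 − 3 ≈ -1.494

-1.494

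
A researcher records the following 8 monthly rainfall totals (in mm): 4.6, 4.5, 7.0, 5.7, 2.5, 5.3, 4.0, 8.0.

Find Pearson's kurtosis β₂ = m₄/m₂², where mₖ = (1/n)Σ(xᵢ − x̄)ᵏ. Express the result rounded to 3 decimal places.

x̄ = 5.2000
Σ(xᵢ − x̄)² = 20.9200 ⇒ m₂ = 2.61500
Σ(xᵢ − x̄)⁴ = 127.6132 ⇒ m₄ = 15.95165
m₂² = 6.83823
β₂ = m₄/m₂² = 15.95165 / 6.83823 ≈ 2.333

2.333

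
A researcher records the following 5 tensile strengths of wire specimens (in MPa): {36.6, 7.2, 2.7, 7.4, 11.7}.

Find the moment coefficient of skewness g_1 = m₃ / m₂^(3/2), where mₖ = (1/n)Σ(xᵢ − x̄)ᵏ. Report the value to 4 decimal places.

1.2951

x̄ = (36.6 + 7.2 + 2.7 + 7.4 + 11.7) / 5 = 13.1200
deviations (xᵢ − x̄): 23.4800, -5.9200, -10.4200, -5.7200, -1.4200
Σ(xᵢ − x̄)² = 729.6680 ⇒ m₂ = 729.6680/5 = 145.93360
Σ(xᵢ − x̄)³ = 11415.9149 ⇒ m₃ = 11415.9149/5 = 2283.18298
m₂^(3/2) = 145.93360^(1.5) = 1762.92138
g_1 = m₃ / m₂^(3/2) = 2283.18298 / 1762.92138 ≈ 1.2951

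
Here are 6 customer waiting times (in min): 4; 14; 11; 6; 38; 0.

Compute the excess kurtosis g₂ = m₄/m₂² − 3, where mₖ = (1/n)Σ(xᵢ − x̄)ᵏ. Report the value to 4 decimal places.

x̄ = 12.1667
Σ(xᵢ − x̄)² = 924.8333 ⇒ m₂ = 154.13889
Σ(xᵢ − x̄)⁴ = 473190.4861 ⇒ m₄ = 78865.08102
m₂² = 23758.79707
g₂ = m₄/m₂² − 3 = 3.31941 − 3 ≈ 0.3194

0.3194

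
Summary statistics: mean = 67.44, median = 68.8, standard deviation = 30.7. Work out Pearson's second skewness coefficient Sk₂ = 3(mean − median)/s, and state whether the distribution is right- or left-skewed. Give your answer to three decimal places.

Sk₂ = 3(67.44 − 68.8) / 30.7 = 3 × -1.3600 / 30.7
    = -4.0800 / 30.7 ≈ -0.133
Sk₂ < 0 ⇒ mean < median ⇒ left-skewed (negative skew).

-0.133, left-skewed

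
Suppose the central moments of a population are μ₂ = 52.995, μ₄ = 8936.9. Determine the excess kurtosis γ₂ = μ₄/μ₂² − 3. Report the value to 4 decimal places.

μ₂² = 52.995² = 2808.47002
μ₄/μ₂² = 8936.9 / 2808.47002 = 3.18212
γ₂ = 3.18212 − 3 ≈ 0.1821

0.1821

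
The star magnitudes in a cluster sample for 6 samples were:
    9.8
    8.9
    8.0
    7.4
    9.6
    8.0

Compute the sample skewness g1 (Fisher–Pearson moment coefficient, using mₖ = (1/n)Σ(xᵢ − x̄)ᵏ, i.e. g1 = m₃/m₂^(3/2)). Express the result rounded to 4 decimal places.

0.0870

x̄ = (9.8 + 8.9 + 8.0 + 7.4 + 9.6 + 8.0) / 6 = 8.6167
deviations (xᵢ − x̄): 1.1833, 0.2833, -0.6167, -1.2167, 0.9833, -0.6167
Σ(xᵢ − x̄)² = 4.6883 ⇒ m₂ = 4.6883/6 = 0.78139
Σ(xᵢ − x̄)³ = 0.3606 ⇒ m₃ = 0.3606/6 = 0.06009
m₂^(3/2) = 0.78139^(1.5) = 0.69072
g1 = m₃ / m₂^(3/2) = 0.06009 / 0.69072 ≈ 0.0870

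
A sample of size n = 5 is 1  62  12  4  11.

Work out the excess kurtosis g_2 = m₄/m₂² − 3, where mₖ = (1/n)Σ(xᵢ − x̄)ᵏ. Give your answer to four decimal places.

0.0842

x̄ = 18.0000
Σ(xᵢ − x̄)² = 2506.0000 ⇒ m₂ = 501.20000
Σ(xᵢ − x̄)⁴ = 3873730.0000 ⇒ m₄ = 774746.00000
m₂² = 251201.44000
g_2 = m₄/m₂² − 3 = 3.08416 − 3 ≈ 0.0842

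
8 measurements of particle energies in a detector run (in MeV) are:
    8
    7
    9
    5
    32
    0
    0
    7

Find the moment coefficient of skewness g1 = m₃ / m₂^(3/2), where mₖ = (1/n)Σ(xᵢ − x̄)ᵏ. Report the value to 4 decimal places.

1.7345

x̄ = (8 + 7 + 9 + 5 + 32 + 0 + 0 + 7) / 8 = 8.5000
deviations (xᵢ − x̄): -0.5000, -1.5000, 0.5000, -3.5000, 23.5000, -8.5000, -8.5000, -1.5000
Σ(xᵢ − x̄)² = 714.0000 ⇒ m₂ = 714.0000/8 = 89.25000
Σ(xᵢ − x̄)³ = 11700.0000 ⇒ m₃ = 11700.0000/8 = 1462.50000
m₂^(3/2) = 89.25000^(1.5) = 843.16455
g1 = m₃ / m₂^(3/2) = 1462.50000 / 843.16455 ≈ 1.7345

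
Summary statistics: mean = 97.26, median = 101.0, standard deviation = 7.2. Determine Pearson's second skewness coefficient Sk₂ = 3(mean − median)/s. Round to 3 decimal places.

Sk₂ = 3(97.26 − 101.0) / 7.2 = 3 × -3.7400 / 7.2
    = -11.2200 / 7.2 ≈ -1.558

-1.558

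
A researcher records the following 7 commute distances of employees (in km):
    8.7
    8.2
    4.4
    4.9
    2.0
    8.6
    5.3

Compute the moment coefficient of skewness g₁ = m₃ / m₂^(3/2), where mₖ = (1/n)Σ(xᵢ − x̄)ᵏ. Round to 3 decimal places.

x̄ = (8.7 + 8.2 + 4.4 + 4.9 + 2.0 + 8.6 + 5.3) / 7 = 6.0143
deviations (xᵢ − x̄): 2.6857, 2.1857, -1.6143, -1.1143, -4.0143, 2.5857, -0.7143
Σ(xᵢ − x̄)² = 39.1486 ⇒ m₂ = 39.1486/7 = 5.59265
Σ(xᵢ − x̄)³ = -23.5408 ⇒ m₃ = -23.5408/7 = -3.36297
m₂^(3/2) = 5.59265^(1.5) = 13.22595
g₁ = m₃ / m₂^(3/2) = -3.36297 / 13.22595 ≈ -0.254

-0.254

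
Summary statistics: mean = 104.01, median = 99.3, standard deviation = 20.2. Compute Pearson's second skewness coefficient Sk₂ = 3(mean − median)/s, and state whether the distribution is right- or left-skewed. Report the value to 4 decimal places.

0.6995, right-skewed

Sk₂ = 3(104.01 − 99.3) / 20.2 = 3 × 4.7100 / 20.2
    = 14.1300 / 20.2 ≈ 0.6995
Sk₂ > 0 ⇒ mean > median ⇒ right-skewed (positive skew).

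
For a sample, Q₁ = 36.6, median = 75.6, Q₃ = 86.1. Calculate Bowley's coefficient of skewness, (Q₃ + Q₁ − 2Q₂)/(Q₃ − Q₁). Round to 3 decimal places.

numerator: Q₃ + Q₁ − 2Q₂ = 86.1 + 36.6 − 2×75.6 = -28.5000
denominator: Q₃ − Q₁ = 86.1 − 36.6 = 49.5000
Bowley skewness = -28.5000 / 49.5000 ≈ -0.576

-0.576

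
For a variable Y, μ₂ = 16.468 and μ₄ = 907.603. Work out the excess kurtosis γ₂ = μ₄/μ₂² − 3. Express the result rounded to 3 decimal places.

0.347

μ₂² = 16.468² = 271.19502
μ₄/μ₂² = 907.603 / 271.19502 = 3.34668
γ₂ = 3.34668 − 3 ≈ 0.347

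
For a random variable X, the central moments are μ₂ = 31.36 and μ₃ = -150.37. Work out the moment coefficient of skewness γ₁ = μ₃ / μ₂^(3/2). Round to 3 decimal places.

σ = √μ₂ = √31.36 = 5.60000
σ³ = μ₂^(3/2) = 175.61600
γ₁ = μ₃/σ³ = -150.37 / 175.61600 ≈ -0.856

-0.856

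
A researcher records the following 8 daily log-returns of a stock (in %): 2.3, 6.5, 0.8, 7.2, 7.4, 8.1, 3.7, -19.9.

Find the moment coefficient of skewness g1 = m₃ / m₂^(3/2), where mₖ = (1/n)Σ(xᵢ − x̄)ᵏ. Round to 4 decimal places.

-1.9176

x̄ = (2.3 + 6.5 + 0.8 + 7.2 + 7.4 + 8.1 + 3.7 - 19.9) / 8 = 2.0125
deviations (xᵢ − x̄): 0.2875, 4.4875, -1.2125, 5.1875, 5.3875, 6.0875, 1.6875, -21.9125
Σ(xᵢ − x̄)² = 597.6887 ⇒ m₂ = 597.6887/8 = 74.71109
Σ(xᵢ − x̄)³ = -9906.4823 ⇒ m₃ = -9906.4823/8 = -1238.31029
m₂^(3/2) = 74.71109^(1.5) = 645.76967
g1 = m₃ / m₂^(3/2) = -1238.31029 / 645.76967 ≈ -1.9176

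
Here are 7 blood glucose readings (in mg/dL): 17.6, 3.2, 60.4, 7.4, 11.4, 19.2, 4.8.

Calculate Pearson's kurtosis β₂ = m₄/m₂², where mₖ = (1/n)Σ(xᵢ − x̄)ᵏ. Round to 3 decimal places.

x̄ = 17.7143
Σ(xᵢ − x̄)² = 2347.9886 ⇒ m₂ = 335.42694
Σ(xᵢ − x̄)⁴ = 3405046.6812 ⇒ m₄ = 486435.24017
m₂² = 112511.23126
β₂ = m₄/m₂² = 486435.24017 / 112511.23126 ≈ 4.323

4.323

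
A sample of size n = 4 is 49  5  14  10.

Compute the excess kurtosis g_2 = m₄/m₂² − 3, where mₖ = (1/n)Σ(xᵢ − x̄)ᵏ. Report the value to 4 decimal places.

x̄ = 19.5000
Σ(xᵢ − x̄)² = 1201.0000 ⇒ m₂ = 300.25000
Σ(xᵢ − x̄)⁴ = 810600.2500 ⇒ m₄ = 202650.06250
m₂² = 90150.06250
g_2 = m₄/m₂² − 3 = 2.24792 − 3 ≈ -0.7521

-0.7521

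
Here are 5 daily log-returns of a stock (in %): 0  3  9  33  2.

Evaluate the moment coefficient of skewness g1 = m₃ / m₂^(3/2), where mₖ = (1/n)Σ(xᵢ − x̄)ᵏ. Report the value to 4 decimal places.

x̄ = (0 + 3 + 9 + 33 + 2) / 5 = 9.4000
deviations (xᵢ − x̄): -9.4000, -6.4000, -0.4000, 23.6000, -7.4000
Σ(xᵢ − x̄)² = 741.2000 ⇒ m₂ = 741.2000/5 = 148.24000
Σ(xᵢ − x̄)³ = 11646.2400 ⇒ m₃ = 11646.2400/5 = 2329.24800
m₂^(3/2) = 148.24000^(1.5) = 1804.87907
g1 = m₃ / m₂^(3/2) = 2329.24800 / 1804.87907 ≈ 1.2905

1.2905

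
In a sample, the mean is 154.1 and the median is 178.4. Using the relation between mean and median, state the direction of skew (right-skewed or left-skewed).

left-skewed

mean − median = 154.1 − 178.4 = -24.3
mean < median ⇒ the longer tail is on the left ⇒ left-skewed (negatively skewed).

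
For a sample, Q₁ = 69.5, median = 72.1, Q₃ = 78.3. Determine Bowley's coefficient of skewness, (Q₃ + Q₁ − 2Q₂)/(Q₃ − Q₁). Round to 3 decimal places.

0.409

numerator: Q₃ + Q₁ − 2Q₂ = 78.3 + 69.5 − 2×72.1 = 3.6000
denominator: Q₃ − Q₁ = 78.3 − 69.5 = 8.8000
Bowley skewness = 3.6000 / 8.8000 ≈ 0.409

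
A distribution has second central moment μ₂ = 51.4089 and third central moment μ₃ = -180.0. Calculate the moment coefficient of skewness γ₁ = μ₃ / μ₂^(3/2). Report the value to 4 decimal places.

-0.4883

σ = √μ₂ = √51.4089 = 7.17000
σ³ = μ₂^(3/2) = 368.60181
γ₁ = μ₃/σ³ = -180.0 / 368.60181 ≈ -0.4883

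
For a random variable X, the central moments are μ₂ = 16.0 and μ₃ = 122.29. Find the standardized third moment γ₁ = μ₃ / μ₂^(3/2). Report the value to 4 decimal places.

1.9108

σ = √μ₂ = √16.0 = 4.00000
σ³ = μ₂^(3/2) = 64.00000
γ₁ = μ₃/σ³ = 122.29 / 64.00000 ≈ 1.9108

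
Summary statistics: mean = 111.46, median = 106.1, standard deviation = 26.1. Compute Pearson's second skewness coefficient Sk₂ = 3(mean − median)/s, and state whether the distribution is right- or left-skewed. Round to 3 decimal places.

0.616, right-skewed

Sk₂ = 3(111.46 − 106.1) / 26.1 = 3 × 5.3600 / 26.1
    = 16.0800 / 26.1 ≈ 0.616
Sk₂ > 0 ⇒ mean > median ⇒ right-skewed (positive skew).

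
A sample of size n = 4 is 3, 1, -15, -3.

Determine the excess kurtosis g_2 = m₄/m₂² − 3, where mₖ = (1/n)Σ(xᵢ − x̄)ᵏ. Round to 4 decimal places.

-0.9292

x̄ = -3.5000
Σ(xᵢ − x̄)² = 195.0000 ⇒ m₂ = 48.75000
Σ(xᵢ − x̄)⁴ = 19685.2500 ⇒ m₄ = 4921.31250
m₂² = 2376.56250
g_2 = m₄/m₂² − 3 = 2.07077 − 3 ≈ -0.9292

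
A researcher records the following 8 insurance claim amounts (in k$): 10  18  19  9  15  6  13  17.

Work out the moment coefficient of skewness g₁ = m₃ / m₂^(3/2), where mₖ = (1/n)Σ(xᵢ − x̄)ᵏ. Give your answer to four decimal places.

x̄ = (10 + 18 + 19 + 9 + 15 + 6 + 13 + 17) / 8 = 13.3750
deviations (xᵢ − x̄): -3.3750, 4.6250, 5.6250, -4.3750, 1.6250, -7.3750, -0.3750, 3.6250
Σ(xᵢ − x̄)² = 153.8750 ⇒ m₂ = 153.8750/8 = 19.23438
Σ(xᵢ − x̄)³ = -194.5313 ⇒ m₃ = -194.5313/8 = -24.31641
m₂^(3/2) = 19.23438^(1.5) = 84.35622
g₁ = m₃ / m₂^(3/2) = -24.31641 / 84.35622 ≈ -0.2883

-0.2883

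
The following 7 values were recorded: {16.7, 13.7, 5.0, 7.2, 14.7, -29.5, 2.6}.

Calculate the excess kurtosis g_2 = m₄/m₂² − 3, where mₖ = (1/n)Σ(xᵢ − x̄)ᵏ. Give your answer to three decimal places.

1.188

x̄ = 4.3429
Σ(xᵢ − x̄)² = 1504.4971 ⇒ m₂ = 214.92816
Σ(xᵢ − x̄)⁴ = 1354367.4237 ⇒ m₄ = 193481.06053
m₂² = 46194.11536
g_2 = m₄/m₂² − 3 = 4.18844 − 3 ≈ 1.188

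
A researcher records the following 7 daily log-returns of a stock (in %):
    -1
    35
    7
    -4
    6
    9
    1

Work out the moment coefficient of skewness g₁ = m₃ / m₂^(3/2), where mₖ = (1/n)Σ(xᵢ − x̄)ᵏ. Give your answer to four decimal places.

x̄ = (-1 + 35 + 7 - 4 + 6 + 9 + 1) / 7 = 7.5714
deviations (xᵢ − x̄): -8.5714, 27.4286, -0.5714, -11.5714, -1.5714, 1.4286, -6.5714
Σ(xᵢ − x̄)² = 1007.7143 ⇒ m₂ = 1007.7143/7 = 143.95918
Σ(xᵢ − x̄)³ = 18171.1837 ⇒ m₃ = 18171.1837/7 = 2595.88338
m₂^(3/2) = 143.95918^(1.5) = 1727.26536
g₁ = m₃ / m₂^(3/2) = 2595.88338 / 1727.26536 ≈ 1.5029

1.5029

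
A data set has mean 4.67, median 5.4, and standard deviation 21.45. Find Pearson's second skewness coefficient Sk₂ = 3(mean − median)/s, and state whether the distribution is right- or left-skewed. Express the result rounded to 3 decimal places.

Sk₂ = 3(4.67 − 5.4) / 21.45 = 3 × -0.7300 / 21.45
    = -2.1900 / 21.45 ≈ -0.102
Sk₂ < 0 ⇒ mean < median ⇒ left-skewed (negative skew).

-0.102, left-skewed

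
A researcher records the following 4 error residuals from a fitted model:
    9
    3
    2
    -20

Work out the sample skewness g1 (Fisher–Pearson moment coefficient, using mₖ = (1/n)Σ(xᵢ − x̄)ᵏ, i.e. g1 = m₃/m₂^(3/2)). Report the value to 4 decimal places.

x̄ = (9 + 3 + 2 - 20) / 4 = -1.5000
deviations (xᵢ − x̄): 10.5000, 4.5000, 3.5000, -18.5000
Σ(xᵢ − x̄)² = 485.0000 ⇒ m₂ = 485.0000/4 = 121.25000
Σ(xᵢ − x̄)³ = -5040.0000 ⇒ m₃ = -5040.0000/4 = -1260.00000
m₂^(3/2) = 121.25000^(1.5) = 1335.12713
g1 = m₃ / m₂^(3/2) = -1260.00000 / 1335.12713 ≈ -0.9437

-0.9437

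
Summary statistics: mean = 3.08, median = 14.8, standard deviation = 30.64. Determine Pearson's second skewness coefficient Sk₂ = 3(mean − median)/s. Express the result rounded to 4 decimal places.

-1.1475

Sk₂ = 3(3.08 − 14.8) / 30.64 = 3 × -11.7200 / 30.64
    = -35.1600 / 30.64 ≈ -1.1475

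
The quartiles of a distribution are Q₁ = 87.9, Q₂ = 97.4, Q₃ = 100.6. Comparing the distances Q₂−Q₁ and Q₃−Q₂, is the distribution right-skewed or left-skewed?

Q₂ − Q₁ = 9.5;  Q₃ − Q₂ = 3.2
Q₂ − Q₁ > Q₃ − Q₂ ⇒ the lower half is more spread out ⇒ left-skewed.

left-skewed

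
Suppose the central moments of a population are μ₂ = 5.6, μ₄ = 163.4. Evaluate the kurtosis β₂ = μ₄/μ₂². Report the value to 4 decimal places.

μ₂² = 5.6² = 31.36000
μ₄/μ₂² = 163.4 / 31.36000 = 5.21046
β₂ ≈ 5.2105

5.2105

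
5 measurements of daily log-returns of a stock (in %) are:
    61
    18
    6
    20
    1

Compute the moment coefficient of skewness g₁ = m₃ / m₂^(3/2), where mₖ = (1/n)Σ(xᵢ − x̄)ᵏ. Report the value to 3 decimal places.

x̄ = (61 + 18 + 6 + 20 + 1) / 5 = 21.2000
deviations (xᵢ − x̄): 39.8000, -3.2000, -15.2000, -1.2000, -20.2000
Σ(xᵢ − x̄)² = 2234.8000 ⇒ m₂ = 2234.8000/5 = 446.96000
Σ(xᵢ − x̄)³ = 51256.0800 ⇒ m₃ = 51256.0800/5 = 10251.21600
m₂^(3/2) = 446.96000^(1.5) = 9449.37289
g₁ = m₃ / m₂^(3/2) = 10251.21600 / 9449.37289 ≈ 1.085

1.085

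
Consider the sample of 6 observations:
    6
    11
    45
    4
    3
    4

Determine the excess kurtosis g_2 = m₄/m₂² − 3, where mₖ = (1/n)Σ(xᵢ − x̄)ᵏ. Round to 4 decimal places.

x̄ = 12.1667
Σ(xᵢ − x̄)² = 1334.8333 ⇒ m₂ = 222.47222
Σ(xᵢ − x̄)⁴ = 1179548.8194 ⇒ m₄ = 196591.46991
m₂² = 49493.88966
g_2 = m₄/m₂² − 3 = 3.97204 − 3 ≈ 0.9720

0.9720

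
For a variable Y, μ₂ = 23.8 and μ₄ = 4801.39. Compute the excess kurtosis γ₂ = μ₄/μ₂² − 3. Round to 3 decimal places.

μ₂² = 23.8² = 566.44000
μ₄/μ₂² = 4801.39 / 566.44000 = 8.47643
γ₂ = 8.47643 − 3 ≈ 5.476

5.476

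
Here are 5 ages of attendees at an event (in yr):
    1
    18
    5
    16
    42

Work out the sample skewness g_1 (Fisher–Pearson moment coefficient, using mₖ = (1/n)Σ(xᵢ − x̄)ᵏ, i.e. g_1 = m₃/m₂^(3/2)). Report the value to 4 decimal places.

0.7934

x̄ = (1 + 18 + 5 + 16 + 42) / 5 = 16.4000
deviations (xᵢ − x̄): -15.4000, 1.6000, -11.4000, -0.4000, 25.6000
Σ(xᵢ − x̄)² = 1025.2000 ⇒ m₂ = 1025.2000/5 = 205.04000
Σ(xᵢ − x̄)³ = 11647.4400 ⇒ m₃ = 11647.4400/5 = 2329.48800
m₂^(3/2) = 205.04000^(1.5) = 2936.01243
g_1 = m₃ / m₂^(3/2) = 2329.48800 / 2936.01243 ≈ 0.7934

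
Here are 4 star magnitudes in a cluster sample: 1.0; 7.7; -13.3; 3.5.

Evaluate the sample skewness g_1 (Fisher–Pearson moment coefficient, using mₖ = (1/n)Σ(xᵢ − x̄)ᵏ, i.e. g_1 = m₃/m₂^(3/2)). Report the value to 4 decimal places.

x̄ = (1.0 + 7.7 - 13.3 + 3.5) / 4 = -0.2750
deviations (xᵢ − x̄): 1.2750, 7.9750, -13.0250, 3.7750
Σ(xᵢ − x̄)² = 249.1275 ⇒ m₂ = 249.1275/4 = 62.28188
Σ(xᵢ − x̄)³ = -1646.6156 ⇒ m₃ = -1646.6156/4 = -411.65391
m₂^(3/2) = 62.28188^(1.5) = 491.52150
g_1 = m₃ / m₂^(3/2) = -411.65391 / 491.52150 ≈ -0.8375

-0.8375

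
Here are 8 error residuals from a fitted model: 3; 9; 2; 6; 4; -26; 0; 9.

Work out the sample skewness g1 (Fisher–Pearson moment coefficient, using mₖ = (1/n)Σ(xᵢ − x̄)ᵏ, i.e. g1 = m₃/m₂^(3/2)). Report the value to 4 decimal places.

x̄ = (3 + 9 + 2 + 6 + 4 - 26 + 0 + 9) / 8 = 0.8750
deviations (xᵢ − x̄): 2.1250, 8.1250, 1.1250, 5.1250, 3.1250, -26.8750, -0.8750, 8.1250
Σ(xᵢ − x̄)² = 896.8750 ⇒ m₂ = 896.8750/8 = 112.10938
Σ(xᵢ − x̄)³ = -18162.6563 ⇒ m₃ = -18162.6563/8 = -2270.33203
m₂^(3/2) = 112.10938^(1.5) = 1187.03329
g1 = m₃ / m₂^(3/2) = -2270.33203 / 1187.03329 ≈ -1.9126

-1.9126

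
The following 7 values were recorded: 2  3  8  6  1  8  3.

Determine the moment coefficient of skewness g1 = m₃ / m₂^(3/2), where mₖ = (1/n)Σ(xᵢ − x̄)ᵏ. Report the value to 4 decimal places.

x̄ = (2 + 3 + 8 + 6 + 1 + 8 + 3) / 7 = 4.4286
deviations (xᵢ − x̄): -2.4286, -1.4286, 3.5714, 1.5714, -3.4286, 3.5714, -1.4286
Σ(xᵢ − x̄)² = 49.7143 ⇒ m₂ = 49.7143/7 = 7.10204
Σ(xᵢ − x̄)³ = 34.5306 ⇒ m₃ = 34.5306/7 = 4.93294
m₂^(3/2) = 7.10204^(1.5) = 18.92669
g1 = m₃ / m₂^(3/2) = 4.93294 / 18.92669 ≈ 0.2606

0.2606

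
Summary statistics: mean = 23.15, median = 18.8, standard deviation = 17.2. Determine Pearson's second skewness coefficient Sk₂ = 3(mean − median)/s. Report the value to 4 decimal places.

0.7587

Sk₂ = 3(23.15 − 18.8) / 17.2 = 3 × 4.3500 / 17.2
    = 13.0500 / 17.2 ≈ 0.7587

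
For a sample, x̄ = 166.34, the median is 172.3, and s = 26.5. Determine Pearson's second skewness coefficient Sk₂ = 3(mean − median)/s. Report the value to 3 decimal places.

-0.675

Sk₂ = 3(166.34 − 172.3) / 26.5 = 3 × -5.9600 / 26.5
    = -17.8800 / 26.5 ≈ -0.675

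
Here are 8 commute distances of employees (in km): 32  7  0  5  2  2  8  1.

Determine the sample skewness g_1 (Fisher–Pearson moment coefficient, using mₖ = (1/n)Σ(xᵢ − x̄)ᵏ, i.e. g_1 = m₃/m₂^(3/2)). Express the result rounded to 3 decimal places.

x̄ = (32 + 7 + 0 + 5 + 2 + 2 + 8 + 1) / 8 = 7.1250
deviations (xᵢ − x̄): 24.8750, -0.1250, -7.1250, -2.1250, -5.1250, -5.1250, 0.8750, -6.1250
Σ(xᵢ − x̄)² = 764.8750 ⇒ m₂ = 764.8750/8 = 95.60938
Σ(xᵢ − x̄)³ = 14522.1563 ⇒ m₃ = 14522.1563/8 = 1815.26953
m₂^(3/2) = 95.60938^(1.5) = 934.86891
g_1 = m₃ / m₂^(3/2) = 1815.26953 / 934.86891 ≈ 1.942

1.942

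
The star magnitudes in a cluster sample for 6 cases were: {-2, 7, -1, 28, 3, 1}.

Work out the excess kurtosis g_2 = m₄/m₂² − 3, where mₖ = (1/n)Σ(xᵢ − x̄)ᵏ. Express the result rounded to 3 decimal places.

0.627

x̄ = 6.0000
Σ(xᵢ − x̄)² = 632.0000 ⇒ m₂ = 105.33333
Σ(xᵢ − x̄)⁴ = 241460.0000 ⇒ m₄ = 40243.33333
m₂² = 11095.11111
g_2 = m₄/m₂² − 3 = 3.62712 − 3 ≈ 0.627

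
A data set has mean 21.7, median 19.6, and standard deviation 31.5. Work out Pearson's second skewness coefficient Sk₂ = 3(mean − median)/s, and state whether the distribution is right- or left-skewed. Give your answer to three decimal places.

Sk₂ = 3(21.7 − 19.6) / 31.5 = 3 × 2.1000 / 31.5
    = 6.3000 / 31.5 ≈ 0.200
Sk₂ > 0 ⇒ mean > median ⇒ right-skewed (positive skew).

0.200, right-skewed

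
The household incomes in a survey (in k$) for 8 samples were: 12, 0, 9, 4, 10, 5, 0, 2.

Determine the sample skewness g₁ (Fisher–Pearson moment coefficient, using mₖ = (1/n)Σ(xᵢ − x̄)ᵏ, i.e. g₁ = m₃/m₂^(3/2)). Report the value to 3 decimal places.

x̄ = (12 + 0 + 9 + 4 + 10 + 5 + 0 + 2) / 8 = 5.2500
deviations (xᵢ − x̄): 6.7500, -5.2500, 3.7500, -1.2500, 4.7500, -0.2500, -5.2500, -3.2500
Σ(xᵢ − x̄)² = 149.5000 ⇒ m₂ = 149.5000/8 = 18.68750
Σ(xᵢ − x̄)³ = 141.7500 ⇒ m₃ = 141.7500/8 = 17.71875
m₂^(3/2) = 18.68750^(1.5) = 80.78427
g₁ = m₃ / m₂^(3/2) = 17.71875 / 80.78427 ≈ 0.219

0.219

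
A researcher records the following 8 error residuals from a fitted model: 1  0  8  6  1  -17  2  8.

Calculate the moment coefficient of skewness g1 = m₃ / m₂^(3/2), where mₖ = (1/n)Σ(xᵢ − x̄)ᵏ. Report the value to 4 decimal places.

x̄ = (1 + 0 + 8 + 6 + 1 - 17 + 2 + 8) / 8 = 1.1250
deviations (xᵢ − x̄): -0.1250, -1.1250, 6.8750, 4.8750, -0.1250, -18.1250, 0.8750, 6.8750
Σ(xᵢ − x̄)² = 448.8750 ⇒ m₂ = 448.8750/8 = 56.10938
Σ(xᵢ − x̄)³ = -5189.3438 ⇒ m₃ = -5189.3438/8 = -648.66797
m₂^(3/2) = 56.10938^(1.5) = 420.29396
g1 = m₃ / m₂^(3/2) = -648.66797 / 420.29396 ≈ -1.5434

-1.5434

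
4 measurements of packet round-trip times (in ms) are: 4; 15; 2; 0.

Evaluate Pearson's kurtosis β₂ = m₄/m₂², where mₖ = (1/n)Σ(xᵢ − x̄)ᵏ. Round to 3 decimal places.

2.183

x̄ = 5.2500
Σ(xᵢ − x̄)² = 134.7500 ⇒ m₂ = 33.68750
Σ(xᵢ − x̄)⁴ = 9910.5781 ⇒ m₄ = 2477.64453
m₂² = 1134.84766
β₂ = m₄/m₂² = 2477.64453 / 1134.84766 ≈ 2.183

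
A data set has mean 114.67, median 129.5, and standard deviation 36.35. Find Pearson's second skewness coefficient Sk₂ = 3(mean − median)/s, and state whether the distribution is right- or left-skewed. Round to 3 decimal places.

Sk₂ = 3(114.67 − 129.5) / 36.35 = 3 × -14.8300 / 36.35
    = -44.4900 / 36.35 ≈ -1.224
Sk₂ < 0 ⇒ mean < median ⇒ left-skewed (negative skew).

-1.224, left-skewed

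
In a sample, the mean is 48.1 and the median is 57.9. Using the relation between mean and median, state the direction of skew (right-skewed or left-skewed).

mean − median = 48.1 − 57.9 = -9.8
mean < median ⇒ the longer tail is on the left ⇒ left-skewed (negatively skewed).

left-skewed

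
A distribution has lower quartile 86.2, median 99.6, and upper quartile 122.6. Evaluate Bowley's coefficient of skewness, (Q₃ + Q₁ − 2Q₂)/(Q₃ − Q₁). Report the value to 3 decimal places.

numerator: Q₃ + Q₁ − 2Q₂ = 122.6 + 86.2 − 2×99.6 = 9.6000
denominator: Q₃ − Q₁ = 122.6 − 86.2 = 36.4000
Bowley skewness = 9.6000 / 36.4000 ≈ 0.264

0.264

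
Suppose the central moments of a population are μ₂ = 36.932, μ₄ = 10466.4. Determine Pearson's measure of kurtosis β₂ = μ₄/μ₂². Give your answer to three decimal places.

μ₂² = 36.932² = 1363.97262
μ₄/μ₂² = 10466.4 / 1363.97262 = 7.67347
β₂ ≈ 7.673

7.673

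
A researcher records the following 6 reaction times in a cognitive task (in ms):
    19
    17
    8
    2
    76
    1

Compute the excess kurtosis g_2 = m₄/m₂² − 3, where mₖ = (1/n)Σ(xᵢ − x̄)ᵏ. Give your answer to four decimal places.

x̄ = 20.5000
Σ(xᵢ − x̄)² = 3973.5000 ⇒ m₂ = 662.25000
Σ(xᵢ − x̄)⁴ = 9774234.3750 ⇒ m₄ = 1629039.06250
m₂² = 438575.06250
g_2 = m₄/m₂² − 3 = 3.71439 − 3 ≈ 0.7144

0.7144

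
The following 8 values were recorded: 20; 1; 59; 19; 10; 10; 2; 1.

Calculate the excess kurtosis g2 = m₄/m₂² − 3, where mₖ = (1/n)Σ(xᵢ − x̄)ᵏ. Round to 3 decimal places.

1.516

x̄ = 15.2500
Σ(xᵢ − x̄)² = 2587.5000 ⇒ m₂ = 323.43750
Σ(xᵢ − x̄)⁴ = 3779152.4063 ⇒ m₄ = 472394.05078
m₂² = 104611.81641
g2 = m₄/m₂² − 3 = 4.51569 − 3 ≈ 1.516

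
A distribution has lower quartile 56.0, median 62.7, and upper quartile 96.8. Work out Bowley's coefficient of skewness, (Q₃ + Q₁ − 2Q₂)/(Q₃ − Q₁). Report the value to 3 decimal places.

numerator: Q₃ + Q₁ − 2Q₂ = 96.8 + 56.0 − 2×62.7 = 27.4000
denominator: Q₃ − Q₁ = 96.8 − 56.0 = 40.8000
Bowley skewness = 27.4000 / 40.8000 ≈ 0.672

0.672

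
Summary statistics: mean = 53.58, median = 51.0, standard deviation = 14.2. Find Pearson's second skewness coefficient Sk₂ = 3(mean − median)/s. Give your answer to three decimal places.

0.545

Sk₂ = 3(53.58 − 51.0) / 14.2 = 3 × 2.5800 / 14.2
    = 7.7400 / 14.2 ≈ 0.545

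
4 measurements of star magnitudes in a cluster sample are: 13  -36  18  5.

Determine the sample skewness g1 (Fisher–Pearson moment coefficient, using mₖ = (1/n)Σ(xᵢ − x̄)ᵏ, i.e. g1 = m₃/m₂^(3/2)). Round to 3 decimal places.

-0.997

x̄ = (13 - 36 + 18 + 5) / 4 = 0.0000
deviations (xᵢ − x̄): 13.0000, -36.0000, 18.0000, 5.0000
Σ(xᵢ − x̄)² = 1814.0000 ⇒ m₂ = 1814.0000/4 = 453.50000
Σ(xᵢ − x̄)³ = -38502.0000 ⇒ m₃ = -38502.0000/4 = -9625.50000
m₂^(3/2) = 453.50000^(1.5) = 9657.52714
g1 = m₃ / m₂^(3/2) = -9625.50000 / 9657.52714 ≈ -0.997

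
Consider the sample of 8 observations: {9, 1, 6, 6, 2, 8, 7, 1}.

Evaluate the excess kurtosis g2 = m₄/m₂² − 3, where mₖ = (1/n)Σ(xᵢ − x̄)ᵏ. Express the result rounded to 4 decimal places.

-1.5370

x̄ = 5.0000
Σ(xᵢ − x̄)² = 72.0000 ⇒ m₂ = 9.00000
Σ(xᵢ − x̄)⁴ = 948.0000 ⇒ m₄ = 118.50000
m₂² = 81.00000
g2 = m₄/m₂² − 3 = 1.46296 − 3 ≈ -1.5370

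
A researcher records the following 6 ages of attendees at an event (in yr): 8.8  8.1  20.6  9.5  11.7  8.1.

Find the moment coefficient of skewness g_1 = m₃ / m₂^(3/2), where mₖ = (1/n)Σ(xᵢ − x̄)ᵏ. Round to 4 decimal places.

x̄ = (8.8 + 8.1 + 20.6 + 9.5 + 11.7 + 8.1) / 6 = 11.1333
deviations (xᵢ − x̄): -2.3333, -3.0333, 9.4667, -1.6333, 0.5667, -3.0333
Σ(xᵢ − x̄)² = 116.4533 ⇒ m₂ = 116.4533/6 = 19.40889
Σ(xᵢ − x̄)³ = 775.6824 ⇒ m₃ = 775.6824/6 = 129.28041
m₂^(3/2) = 19.40889^(1.5) = 85.50687
g_1 = m₃ / m₂^(3/2) = 129.28041 / 85.50687 ≈ 1.5119

1.5119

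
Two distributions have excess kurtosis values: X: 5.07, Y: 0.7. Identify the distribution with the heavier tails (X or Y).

Higher excess kurtosis ⇒ heavier tails relative to the normal distribution.
5.07 vs 0.7: the larger is 5.07, so X has heavier tails.

X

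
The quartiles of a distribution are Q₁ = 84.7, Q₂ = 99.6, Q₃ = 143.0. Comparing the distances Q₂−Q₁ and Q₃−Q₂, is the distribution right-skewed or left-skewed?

Q₂ − Q₁ = 14.9;  Q₃ − Q₂ = 43.4
Q₃ − Q₂ > Q₂ − Q₁ ⇒ the upper half is more spread out ⇒ right-skewed.

right-skewed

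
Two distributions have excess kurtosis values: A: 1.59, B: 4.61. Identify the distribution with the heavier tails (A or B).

Higher excess kurtosis ⇒ heavier tails relative to the normal distribution.
1.59 vs 4.61: the larger is 4.61, so B has heavier tails.

B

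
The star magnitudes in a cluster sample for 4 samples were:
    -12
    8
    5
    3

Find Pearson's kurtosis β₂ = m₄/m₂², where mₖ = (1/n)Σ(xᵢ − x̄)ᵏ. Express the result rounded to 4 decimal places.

2.2056

x̄ = 1.0000
Σ(xᵢ − x̄)² = 238.0000 ⇒ m₂ = 59.50000
Σ(xᵢ − x̄)⁴ = 31234.0000 ⇒ m₄ = 7808.50000
m₂² = 3540.25000
β₂ = m₄/m₂² = 7808.50000 / 3540.25000 ≈ 2.2056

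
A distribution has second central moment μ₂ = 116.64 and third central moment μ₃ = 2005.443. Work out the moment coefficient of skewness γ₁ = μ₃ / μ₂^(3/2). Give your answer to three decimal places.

1.592

σ = √μ₂ = √116.64 = 10.80000
σ³ = μ₂^(3/2) = 1259.71200
γ₁ = μ₃/σ³ = 2005.443 / 1259.71200 ≈ 1.592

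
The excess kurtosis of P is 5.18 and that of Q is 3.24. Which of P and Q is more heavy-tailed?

Higher excess kurtosis ⇒ heavier tails relative to the normal distribution.
5.18 vs 3.24: the larger is 5.18, so P has heavier tails.

P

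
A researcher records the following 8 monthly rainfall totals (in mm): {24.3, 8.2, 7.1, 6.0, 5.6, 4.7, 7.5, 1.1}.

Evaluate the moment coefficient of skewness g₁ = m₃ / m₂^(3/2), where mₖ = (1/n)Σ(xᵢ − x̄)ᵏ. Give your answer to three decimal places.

1.790

x̄ = (24.3 + 8.2 + 7.1 + 6.0 + 5.6 + 4.7 + 7.5 + 1.1) / 8 = 8.0625
deviations (xᵢ − x̄): 16.2375, 0.1375, -0.9625, -2.0625, -2.4625, -3.3625, -0.5625, -6.9625
Σ(xᵢ − x̄)² = 335.0188 ⇒ m₂ = 335.0188/8 = 41.87734
Σ(xᵢ − x̄)³ = 3880.8130 ⇒ m₃ = 3880.8130/8 = 485.10163
m₂^(3/2) = 41.87734^(1.5) = 270.99963
g₁ = m₃ / m₂^(3/2) = 485.10163 / 270.99963 ≈ 1.790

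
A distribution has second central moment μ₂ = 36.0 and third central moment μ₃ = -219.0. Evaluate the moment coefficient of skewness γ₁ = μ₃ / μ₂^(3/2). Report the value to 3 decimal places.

-1.014

σ = √μ₂ = √36.0 = 6.00000
σ³ = μ₂^(3/2) = 216.00000
γ₁ = μ₃/σ³ = -219.0 / 216.00000 ≈ -1.014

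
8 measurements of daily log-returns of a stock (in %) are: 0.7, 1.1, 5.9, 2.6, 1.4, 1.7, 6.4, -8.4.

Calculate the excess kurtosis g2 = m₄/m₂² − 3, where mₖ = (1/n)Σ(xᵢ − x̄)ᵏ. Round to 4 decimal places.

1.0206

x̄ = 1.4250
Σ(xᵢ − x̄)² = 143.3950 ⇒ m₂ = 17.92438
Σ(xᵢ − x̄)⁴ = 10333.9799 ⇒ m₄ = 1291.74749
m₂² = 321.28322
g2 = m₄/m₂² − 3 = 4.02059 − 3 ≈ 1.0206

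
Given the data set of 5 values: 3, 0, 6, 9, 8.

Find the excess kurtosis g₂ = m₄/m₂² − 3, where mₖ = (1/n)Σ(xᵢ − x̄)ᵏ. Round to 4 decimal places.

x̄ = 5.2000
Σ(xᵢ − x̄)² = 54.8000 ⇒ m₂ = 10.96000
Σ(xᵢ − x̄)⁴ = 1024.9760 ⇒ m₄ = 204.99520
m₂² = 120.12160
g₂ = m₄/m₂² − 3 = 1.70656 − 3 ≈ -1.2934

-1.2934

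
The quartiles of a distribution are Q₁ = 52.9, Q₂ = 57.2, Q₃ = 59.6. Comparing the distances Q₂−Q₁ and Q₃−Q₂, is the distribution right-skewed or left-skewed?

Q₂ − Q₁ = 4.3;  Q₃ − Q₂ = 2.4
Q₂ − Q₁ > Q₃ − Q₂ ⇒ the lower half is more spread out ⇒ left-skewed.

left-skewed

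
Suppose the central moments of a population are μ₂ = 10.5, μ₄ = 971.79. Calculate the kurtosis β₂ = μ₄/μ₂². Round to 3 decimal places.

μ₂² = 10.5² = 110.25000
μ₄/μ₂² = 971.79 / 110.25000 = 8.81442
β₂ ≈ 8.814

8.814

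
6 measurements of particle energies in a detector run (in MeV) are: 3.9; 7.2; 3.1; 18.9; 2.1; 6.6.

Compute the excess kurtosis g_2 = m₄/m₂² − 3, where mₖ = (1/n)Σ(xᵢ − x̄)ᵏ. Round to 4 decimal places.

0.4922

x̄ = 6.9667
Σ(xᵢ − x̄)² = 190.6333 ⇒ m₂ = 31.77222
Σ(xᵢ − x̄)⁴ = 21151.9790 ⇒ m₄ = 3525.32984
m₂² = 1009.47410
g_2 = m₄/m₂² − 3 = 3.49224 − 3 ≈ 0.4922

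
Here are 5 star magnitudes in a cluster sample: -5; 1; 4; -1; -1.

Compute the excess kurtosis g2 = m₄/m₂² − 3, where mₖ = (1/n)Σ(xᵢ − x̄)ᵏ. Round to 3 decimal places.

-0.785

x̄ = -0.4000
Σ(xᵢ − x̄)² = 43.2000 ⇒ m₂ = 8.64000
Σ(xᵢ − x̄)⁴ = 826.6560 ⇒ m₄ = 165.33120
m₂² = 74.64960
g2 = m₄/m₂² − 3 = 2.21476 − 3 ≈ -0.785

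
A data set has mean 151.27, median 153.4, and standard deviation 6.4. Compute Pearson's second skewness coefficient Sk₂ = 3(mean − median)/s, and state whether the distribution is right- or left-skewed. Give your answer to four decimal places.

Sk₂ = 3(151.27 − 153.4) / 6.4 = 3 × -2.1300 / 6.4
    = -6.3900 / 6.4 ≈ -0.9984
Sk₂ < 0 ⇒ mean < median ⇒ left-skewed (negative skew).

-0.9984, left-skewed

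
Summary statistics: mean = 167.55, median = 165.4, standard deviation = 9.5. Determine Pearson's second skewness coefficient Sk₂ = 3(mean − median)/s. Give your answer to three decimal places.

Sk₂ = 3(167.55 − 165.4) / 9.5 = 3 × 2.1500 / 9.5
    = 6.4500 / 9.5 ≈ 0.679

0.679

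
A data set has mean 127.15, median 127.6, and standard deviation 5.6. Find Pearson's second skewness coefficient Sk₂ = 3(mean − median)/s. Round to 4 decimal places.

Sk₂ = 3(127.15 − 127.6) / 5.6 = 3 × -0.4500 / 5.6
    = -1.3500 / 5.6 ≈ -0.2411

-0.2411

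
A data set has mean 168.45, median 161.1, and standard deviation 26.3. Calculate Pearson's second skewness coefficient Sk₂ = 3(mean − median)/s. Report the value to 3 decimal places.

Sk₂ = 3(168.45 − 161.1) / 26.3 = 3 × 7.3500 / 26.3
    = 22.0500 / 26.3 ≈ 0.838

0.838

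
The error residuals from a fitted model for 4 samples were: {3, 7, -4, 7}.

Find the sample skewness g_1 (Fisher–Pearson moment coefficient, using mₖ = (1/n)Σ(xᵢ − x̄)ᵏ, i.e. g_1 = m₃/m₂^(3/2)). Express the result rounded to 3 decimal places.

-0.760

x̄ = (3 + 7 - 4 + 7) / 4 = 3.2500
deviations (xᵢ − x̄): -0.2500, 3.7500, -7.2500, 3.7500
Σ(xᵢ − x̄)² = 80.7500 ⇒ m₂ = 80.7500/4 = 20.18750
Σ(xᵢ − x̄)³ = -275.6250 ⇒ m₃ = -275.6250/4 = -68.90625
m₂^(3/2) = 20.18750^(1.5) = 90.70345
g_1 = m₃ / m₂^(3/2) = -68.90625 / 90.70345 ≈ -0.760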